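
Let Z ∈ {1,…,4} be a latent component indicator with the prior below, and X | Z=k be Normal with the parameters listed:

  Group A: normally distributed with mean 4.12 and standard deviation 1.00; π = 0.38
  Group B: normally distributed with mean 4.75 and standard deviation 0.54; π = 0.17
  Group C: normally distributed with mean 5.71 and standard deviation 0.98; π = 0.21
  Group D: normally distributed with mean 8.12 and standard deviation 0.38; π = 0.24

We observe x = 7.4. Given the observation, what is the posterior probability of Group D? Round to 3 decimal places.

0.676

By Bayes' theorem, P(k | x) = P(Z=k) f_k(x) / Σ_j P(Z=j) f_j(x).
Component likelihoods at x = 7.4:
  p_A = (1/(1.00·√(2π)))·exp(−(7.4−4.12)²/(2·1.00²)) = 0.398942·exp(-5.37920) = 0.00183973
  p_B = (1/(0.54·√(2π)))·exp(−(7.4−4.75)²/(2·0.54²)) = 0.738782·exp(-12.04132) = 4.35548e-06
  p_C = (1/(0.98·√(2π)))·exp(−(7.4−5.71)²/(2·0.98²)) = 0.407084·exp(-1.48693) = 0.0920275
  p_D = (1/(0.38·√(2π)))·exp(−(7.4−8.12)²/(2·0.38²)) = 1.049848·exp(-1.79501) = 0.174406
Weight by the priors:
  P(Z=A)·p_A = 0.38 × 0.00183973 = 0.000699096
  P(Z=B)·p_B = 0.17 × 4.35548e-06 = 7.40431e-07
  P(Z=C)·p_C = 0.21 × 0.0920275 = 0.0193258
  P(Z=D)·p_D = 0.24 × 0.174406 = 0.0418575
Evidence: 0.000699096 + 7.40431e-07 + 0.0193258 + 0.0418575 = 0.0618831
Responsibility of Group D: 0.0418575 / 0.0618831 ≈ 0.676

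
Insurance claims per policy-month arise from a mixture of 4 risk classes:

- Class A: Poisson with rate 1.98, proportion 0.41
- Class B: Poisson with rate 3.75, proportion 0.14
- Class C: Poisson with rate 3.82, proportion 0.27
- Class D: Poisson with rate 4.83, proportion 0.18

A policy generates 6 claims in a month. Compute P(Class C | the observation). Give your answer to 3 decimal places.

Posterior ∝ prior × likelihood, so P(k | x) ∝ w_k f_k(x); normalise over all components.
Component likelihoods at x = 6 claims:
  p_A = 0.0115546
  p_B = 0.0908345
  p_C = 0.094633
  p_D = 0.140834
Prior × likelihood for each component:
  w_A·p_A = 0.41 × 0.0115546 = 0.00473739
  w_B·p_B = 0.14 × 0.0908345 = 0.0127168
  w_C·p_C = 0.27 × 0.094633 = 0.0255509
  w_D·p_D = 0.18 × 0.140834 = 0.0253501
Denominator: 0.00473739 + 0.0127168 + 0.0255509 + 0.0253501 = 0.0683553
So the posterior for Class C is 0.0255509 / 0.0683553 ≈ 0.374.

0.374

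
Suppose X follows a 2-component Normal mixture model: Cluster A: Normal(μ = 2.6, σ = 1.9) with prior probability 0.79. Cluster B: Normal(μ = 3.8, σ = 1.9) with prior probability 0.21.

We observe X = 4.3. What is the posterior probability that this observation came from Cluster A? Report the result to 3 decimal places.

0.723

Posterior ∝ prior × likelihood, so P(k | x) ∝ π_k f_k(x); normalise over all components.
Evaluate each component's likelihood at the observed value:
  L_A = 0.140708
  L_B = 0.202824
Prior × likelihood for each component:
  π_A·L_A = 0.79 × 0.140708 = 0.111159
  π_B·L_B = 0.21 × 0.202824 = 0.042593
Denominator: 0.111159 + 0.042593 = 0.153752
P(Cluster A | 4.3) ≈ 0.723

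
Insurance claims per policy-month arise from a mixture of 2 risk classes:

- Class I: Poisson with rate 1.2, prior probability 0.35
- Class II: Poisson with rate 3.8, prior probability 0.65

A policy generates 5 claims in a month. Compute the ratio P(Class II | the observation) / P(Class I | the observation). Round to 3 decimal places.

43.923

The posterior odds equal the prior odds times the likelihood ratio: (w_i/w_j)·(f_i(x)/f_j(x)).
Poisson probabilities:
  f_I = e^(−1.2)·1.2^5/5! = 0.00624556
  f_II = e^(−3.8)·3.8^5/5! = 0.147713
Odds = (0.65/0.35) × (0.147713/0.00624556) = 1.85714 × 23.6508 ≈ 43.923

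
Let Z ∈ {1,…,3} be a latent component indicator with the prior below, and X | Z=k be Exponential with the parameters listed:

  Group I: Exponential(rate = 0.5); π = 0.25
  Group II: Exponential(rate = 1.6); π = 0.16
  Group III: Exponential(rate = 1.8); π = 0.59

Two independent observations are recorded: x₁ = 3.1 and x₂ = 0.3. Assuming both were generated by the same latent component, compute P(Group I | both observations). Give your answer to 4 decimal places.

Posterior ∝ prior × likelihood, so P(k | x) ∝ w_k f_k(x); normalise over all components.
Since both observations come from the same component, the likelihood for component k is f_k(x₁)·f_k(x₂).
  f_I = [0.106124] × [0.430354] = 0.0456709
  f_II = [0.0112207] × [0.990053] = 0.0111091
  f_III = [0.00679062] × [1.04895] = 0.007123
Prior × likelihood for each component:
  w_I·f_I = 0.25 × 0.0456709 = 0.0114177
  w_II·f_II = 0.16 × 0.0111091 = 0.00177745
  w_III·f_III = 0.59 × 0.007123 = 0.00420257
Denominator: 0.0114177 + 0.00177745 + 0.00420257 = 0.0173977
P(Group I | x₁,x₂) = 0.0114177 / 0.0173977 ≈ 0.6563

0.6563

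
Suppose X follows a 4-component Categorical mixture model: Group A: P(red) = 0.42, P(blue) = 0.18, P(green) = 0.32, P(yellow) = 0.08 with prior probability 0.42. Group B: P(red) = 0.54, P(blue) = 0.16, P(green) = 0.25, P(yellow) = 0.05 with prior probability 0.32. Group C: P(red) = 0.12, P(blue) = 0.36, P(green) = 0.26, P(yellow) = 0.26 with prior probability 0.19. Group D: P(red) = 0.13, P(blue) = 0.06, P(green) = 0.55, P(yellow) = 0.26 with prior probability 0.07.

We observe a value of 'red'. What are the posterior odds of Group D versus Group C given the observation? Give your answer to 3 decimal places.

The posterior odds equal the prior odds times the likelihood ratio: (π_i/π_j)·(f_i(x)/f_j(x)).
Component likelihoods at x = 'red':
  L_A = 0.42
  L_B = 0.54
  L_C = 0.12
  L_D = 0.13
Odds = (0.07/0.19) × (0.13/0.12) = 0.368421 × 1.08333 ≈ 0.399

0.399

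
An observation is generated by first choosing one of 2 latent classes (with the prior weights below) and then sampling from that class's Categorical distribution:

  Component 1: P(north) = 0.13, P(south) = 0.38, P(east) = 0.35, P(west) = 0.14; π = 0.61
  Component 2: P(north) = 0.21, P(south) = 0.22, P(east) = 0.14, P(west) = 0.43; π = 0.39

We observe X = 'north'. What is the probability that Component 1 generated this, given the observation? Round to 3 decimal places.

0.492

Posterior ∝ prior × likelihood, so P(k | x) ∝ π_k f_k(x); normalise over all components.
Evaluate each component's likelihood at the observed value:
  p_1 = 0.13
  p_2 = 0.21
Unnormalised posteriors:
  π_1·p_1 = 0.61 × 0.13 = 0.0793
  π_2·p_2 = 0.39 × 0.21 = 0.0819
Normaliser: 0.0793 + 0.0819 = 0.1612
So the posterior for Component 1 is 0.0793 / 0.1612 ≈ 0.492.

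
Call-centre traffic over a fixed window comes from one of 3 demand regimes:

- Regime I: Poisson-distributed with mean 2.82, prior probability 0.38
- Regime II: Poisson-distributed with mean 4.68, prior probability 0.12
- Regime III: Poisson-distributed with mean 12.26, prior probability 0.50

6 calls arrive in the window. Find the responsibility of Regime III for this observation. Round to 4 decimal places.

0.2584

Posterior ∝ prior × likelihood, so P(k | x) ∝ P(Z=k) f_k(x); normalise over all components.
Evaluate each component's likelihood at the observed value:
  f_I = e^(−2.82)·2.82^6/6! = 0.0416343
  f_II = e^(−4.68)·4.68^6/6! = 0.135408
  f_III = e^(−12.26)·12.26^6/6! = 0.022344
Multiply by the mixture weights:
  P(Z=I)·f_I = 0.38 × 0.0416343 = 0.0158211
  P(Z=II)·f_II = 0.12 × 0.135408 = 0.016249
  P(Z=III)·f_III = 0.50 × 0.022344 = 0.011172
Denominator: 0.0158211 + 0.016249 + 0.011172 = 0.043242
P(Regime III | x) = 0.011172 / 0.043242 ≈ 0.2584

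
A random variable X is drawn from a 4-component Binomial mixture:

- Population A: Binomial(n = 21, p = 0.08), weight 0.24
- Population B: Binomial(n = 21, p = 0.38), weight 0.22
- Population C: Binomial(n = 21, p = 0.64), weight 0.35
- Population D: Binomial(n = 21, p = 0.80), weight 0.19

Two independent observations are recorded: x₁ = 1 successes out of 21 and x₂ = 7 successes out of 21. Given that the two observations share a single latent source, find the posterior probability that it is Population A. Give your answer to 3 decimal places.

P(component k | x) = π_k·f_k(x) / marginal(x), where marginal(x) = Σ_j π_j·f_j(x).
Since both observations come from the same component, the likelihood for component k is f_k(x₁)·f_k(x₂).
  f_A = [C(21,1)·0.08^1·0.92^20 = 21·0.08·0.188693 = 0.317005] × [0.000758865] = 0.000240564
  f_B = [C(21,1)·0.38^1·0.62^20 = 21·0.38·7.04423e-05 = 0.00056213] × [0.164996] = 9.27493e-05
  f_C = [C(21,1)·0.64^1·0.36^20 = 21·0.64·1.33675e-09 = 1.79659e-08] × [0.00314051] = 5.64221e-11
  f_D = [C(21,1)·0.80^1·0.20^20 = 21·0.8·1.04858e-14 = 1.76161e-13] × [3.99535e-06] = 7.03824e-19
Weight by the priors:
  π_A·f_A = 0.24 × 0.000240564 = 5.77353e-05
  π_B·f_B = 0.22 × 9.27493e-05 = 2.04048e-05
  π_C·f_C = 0.35 × 5.64221e-11 = 1.97477e-11
  π_D·f_D = 0.19 × 7.03824e-19 = 1.33727e-19
Marginal: 5.77353e-05 + 2.04048e-05 + 1.97477e-11 + 1.33727e-19 = 7.81402e-05
So the posterior for Population A is 5.77353e-05 / 7.81402e-05 ≈ 0.739.

0.739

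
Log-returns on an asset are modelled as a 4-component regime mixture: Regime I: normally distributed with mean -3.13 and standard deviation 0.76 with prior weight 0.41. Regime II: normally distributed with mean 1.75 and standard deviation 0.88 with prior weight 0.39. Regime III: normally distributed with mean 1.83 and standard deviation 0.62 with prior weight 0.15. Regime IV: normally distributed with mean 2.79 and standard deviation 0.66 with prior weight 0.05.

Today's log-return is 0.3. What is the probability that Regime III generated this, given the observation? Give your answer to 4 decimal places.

Apply Bayes' rule: the posterior for each component is proportional to its prior times its likelihood at x.
Component likelihoods at x = 0.3:
  L_I = 1.98204e-05
  L_II = 0.116646
  L_III = 0.0306299
  L_IV = 0.000490464
Unnormalised posteriors:
  P(Z=I)·L_I = 0.41 × 1.98204e-05 = 8.12636e-06
  P(Z=II)·L_II = 0.39 × 0.116646 = 0.0454921
  P(Z=III)·L_III = 0.15 × 0.0306299 = 0.00459449
  P(Z=IV)·L_IV = 0.05 × 0.000490464 = 2.45232e-05
Sum: 8.12636e-06 + 0.0454921 + 0.00459449 + 2.45232e-05 = 0.0501193
P(Regime III | the observation) = 0.00459449 / 0.0501193 ≈ 0.0917

0.0917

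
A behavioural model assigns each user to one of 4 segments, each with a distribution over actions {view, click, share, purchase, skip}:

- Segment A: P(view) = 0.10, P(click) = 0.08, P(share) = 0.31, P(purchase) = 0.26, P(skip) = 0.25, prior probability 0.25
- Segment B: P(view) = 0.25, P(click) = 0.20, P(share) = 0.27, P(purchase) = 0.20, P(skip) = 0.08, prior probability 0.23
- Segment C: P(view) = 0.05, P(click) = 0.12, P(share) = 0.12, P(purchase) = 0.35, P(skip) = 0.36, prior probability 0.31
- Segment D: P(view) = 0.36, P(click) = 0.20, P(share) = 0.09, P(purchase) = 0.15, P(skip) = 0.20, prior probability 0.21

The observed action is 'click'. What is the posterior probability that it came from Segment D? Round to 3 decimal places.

0.289

By Bayes' theorem, P(k | x) = π_k f_k(x) / Σ_j π_j f_j(x).
Evaluate each component's likelihood at the observed value:
  L_A = 0.08
  L_B = 0.2
  L_C = 0.12
  L_D = 0.2
Unnormalised posteriors:
  π_A·L_A = 0.25 × 0.08 = 0.02
  π_B·L_B = 0.23 × 0.2 = 0.046
  π_C·L_C = 0.31 × 0.12 = 0.0372
  π_D·L_D = 0.21 × 0.2 = 0.042
Marginal: 0.02 + 0.046 + 0.0372 + 0.042 = 0.1452
Responsibility of Segment D: 0.042 / 0.1452 ≈ 0.289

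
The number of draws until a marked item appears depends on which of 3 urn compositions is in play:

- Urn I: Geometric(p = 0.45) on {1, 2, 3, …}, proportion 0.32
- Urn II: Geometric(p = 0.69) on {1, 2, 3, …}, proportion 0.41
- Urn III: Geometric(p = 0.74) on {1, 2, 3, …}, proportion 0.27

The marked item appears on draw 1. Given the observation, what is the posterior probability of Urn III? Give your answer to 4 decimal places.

Apply Bayes' rule: the posterior for each component is proportional to its prior times its likelihood at x.
Evaluate each component's likelihood at the observed value:
  f_I = 0.45
  f_II = 0.69
  f_III = 0.74
Weight by the priors:
  w_I·f_I = 0.32 × 0.45 = 0.144
  w_II·f_II = 0.41 × 0.69 = 0.2829
  w_III·f_III = 0.27 × 0.74 = 0.1998
Sum: 0.144 + 0.2829 + 0.1998 = 0.6267
P(Urn III | 1) ≈ 0.3188

0.3188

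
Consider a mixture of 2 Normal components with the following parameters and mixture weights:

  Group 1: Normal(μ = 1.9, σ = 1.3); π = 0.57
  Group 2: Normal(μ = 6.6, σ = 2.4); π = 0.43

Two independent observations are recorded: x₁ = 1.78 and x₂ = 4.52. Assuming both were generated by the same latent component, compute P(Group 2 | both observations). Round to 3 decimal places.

By Bayes' theorem, P(k | x) = π_k f_k(x) / Σ_j π_j f_j(x).
Since both observations come from the same component, the likelihood for component k is f_k(x₁)·f_k(x₂).
  f_1 = [(1/(1.3·√(2π)))·exp(−(1.78−1.9)²/(2·1.3²)) = 0.306879·exp(-0.00426) = 0.305574] × [0.0402683] = 0.012305
  f_2 = [(1/(2.4·√(2π)))·exp(−(1.78−6.6)²/(2·2.4²)) = 0.166226·exp(-2.01670) = 0.0221236] × [0.114182] = 0.00252612
Unnormalised posteriors:
  π_1·f_1 = 0.57 × 0.012305 = 0.00701382
  π_2·f_2 = 0.43 × 0.00252612 = 0.00108623
Evidence: 0.00701382 + 0.00108623 = 0.00810005
Responsibility of Group 2: 0.00108623 / 0.00810005 ≈ 0.134

0.134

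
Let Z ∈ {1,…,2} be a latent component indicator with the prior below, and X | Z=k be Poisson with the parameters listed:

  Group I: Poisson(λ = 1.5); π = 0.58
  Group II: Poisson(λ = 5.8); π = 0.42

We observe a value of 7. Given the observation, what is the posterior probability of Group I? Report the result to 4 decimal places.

0.0078

P(component k | x) = P(Z=k)·f_k(x) / marginal(x), where marginal(x) = Σ_j P(Z=j)·f_j(x).
Component likelihoods at x = 7:
  f_I = 0.000756426
  f_II = 0.132635
Weight by the priors:
  P(Z=I)·f_I = 0.58 × 0.000756426 = 0.000438727
  P(Z=II)·f_II = 0.42 × 0.132635 = 0.0557066
Marginal: 0.000438727 + 0.0557066 = 0.0561453
So the posterior for Group I is 0.000438727 / 0.0561453 ≈ 0.0078.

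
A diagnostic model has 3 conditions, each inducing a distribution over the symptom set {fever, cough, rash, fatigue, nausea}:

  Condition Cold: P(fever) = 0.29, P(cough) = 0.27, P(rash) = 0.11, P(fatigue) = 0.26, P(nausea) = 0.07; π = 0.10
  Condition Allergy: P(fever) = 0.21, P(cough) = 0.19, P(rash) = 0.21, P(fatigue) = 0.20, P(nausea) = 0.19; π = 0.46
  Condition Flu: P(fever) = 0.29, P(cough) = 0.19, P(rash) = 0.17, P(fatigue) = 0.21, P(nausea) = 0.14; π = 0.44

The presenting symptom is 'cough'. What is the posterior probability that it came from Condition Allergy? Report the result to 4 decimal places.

P(component k | x) = π_k·f_k(x) / marginal(x), where marginal(x) = Σ_j π_j·f_j(x).
Evaluate each component's likelihood at the observed value:
  L_Cold = 0.27
  L_Allergy = 0.19
  L_Flu = 0.19
Prior × likelihood for each component:
  π_Cold·L_Cold = 0.10 × 0.27 = 0.027
  π_Allergy·L_Allergy = 0.46 × 0.19 = 0.0874
  π_Flu·L_Flu = 0.44 × 0.19 = 0.0836
Evidence: 0.027 + 0.0874 + 0.0836 = 0.198
So the posterior for Condition Allergy is 0.0874 / 0.198 ≈ 0.4414.

0.4414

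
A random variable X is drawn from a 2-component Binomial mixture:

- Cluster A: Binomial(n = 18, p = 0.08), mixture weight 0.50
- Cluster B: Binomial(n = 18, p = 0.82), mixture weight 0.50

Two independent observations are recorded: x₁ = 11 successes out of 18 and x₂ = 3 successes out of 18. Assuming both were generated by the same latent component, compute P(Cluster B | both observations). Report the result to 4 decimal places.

Apply Bayes' rule: the posterior for each component is proportional to its prior times its likelihood at x.
Since both observations come from the same component, the likelihood for component k is f_k(x₁)·f_k(x₂).
  p_A = [1.52496e-08] × [0.119613] = 1.82405e-09
  p_B = [0.0219591] × [3.03542e-09] = 6.66552e-11
Weight by the priors:
  w_A·p_A = 0.50 × 1.82405e-09 = 9.12025e-10
  w_B·p_B = 0.50 × 6.66552e-11 = 3.33276e-11
Denominator: 9.12025e-10 + 3.33276e-11 = 9.45353e-10
P(Cluster B | x₁,x₂) ≈ 0.0353

0.0353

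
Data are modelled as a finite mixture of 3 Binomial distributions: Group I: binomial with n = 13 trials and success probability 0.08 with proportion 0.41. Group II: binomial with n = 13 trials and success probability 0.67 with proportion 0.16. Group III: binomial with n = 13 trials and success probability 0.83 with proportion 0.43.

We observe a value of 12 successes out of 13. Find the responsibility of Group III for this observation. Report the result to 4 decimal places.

0.9476

Apply Bayes' rule: the posterior for each component is proportional to its prior times its likelihood at x.
Component likelihoods at x = 12 successes out of 13:
  L_I = 8.21885e-13
  L_II = 0.0351039
  L_III = 0.236227
Unnormalised posteriors:
  w_I·L_I = 0.41 × 8.21885e-13 = 3.36973e-13
  w_II·L_II = 0.16 × 0.0351039 = 0.00561662
  w_III·L_III = 0.43 × 0.236227 = 0.101578
Denominator: 3.36973e-13 + 0.00561662 + 0.101578 = 0.107194
P(Group III | data) ≈ 0.9476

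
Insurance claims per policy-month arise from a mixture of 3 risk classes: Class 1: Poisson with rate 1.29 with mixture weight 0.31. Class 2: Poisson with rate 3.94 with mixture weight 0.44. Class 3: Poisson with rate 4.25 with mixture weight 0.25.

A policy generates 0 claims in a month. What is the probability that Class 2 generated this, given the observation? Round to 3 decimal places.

0.088

P(component k | x) = π_k·f_k(x) / marginal(x), where marginal(x) = Σ_j π_j·f_j(x).
Poisson probabilities:
  L_1 = 0.275271
  L_2 = 0.0194482
  L_3 = 0.0142642
Unnormalised posteriors:
  π_1·L_1 = 0.31 × 0.275271 = 0.0853339
  π_2·L_2 = 0.44 × 0.0194482 = 0.00855721
  π_3·L_3 = 0.25 × 0.0142642 = 0.00356606
Normaliser: 0.0853339 + 0.00855721 + 0.00356606 = 0.0974572
Responsibility of Class 2: 0.00855721 / 0.0974572 ≈ 0.088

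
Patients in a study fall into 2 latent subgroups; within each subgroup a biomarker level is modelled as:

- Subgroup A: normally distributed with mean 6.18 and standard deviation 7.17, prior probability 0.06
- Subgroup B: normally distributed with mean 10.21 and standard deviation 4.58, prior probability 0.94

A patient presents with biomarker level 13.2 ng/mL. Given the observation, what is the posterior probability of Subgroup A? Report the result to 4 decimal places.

P(component k | x) = π_k·f_k(x) / marginal(x), where marginal(x) = Σ_j π_j·f_j(x).
Evaluate each component's likelihood at the observed value:
  L_A = (1/(7.17·√(2π)))·exp(−(13.2−6.18)²/(2·7.17²)) = 0.055640·exp(-0.47930) = 0.0344536
  L_B = (1/(4.58·√(2π)))·exp(−(13.2−10.21)²/(2·4.58²)) = 0.087105·exp(-0.21310) = 0.0703877
Multiply by the mixture weights:
  π_A·L_A = 0.06 × 0.0344536 = 0.00206721
  π_B·L_B = 0.94 × 0.0703877 = 0.0661645
Evidence: 0.00206721 + 0.0661645 = 0.0682317
So the posterior for Subgroup A is 0.00206721 / 0.0682317 ≈ 0.0303.

0.0303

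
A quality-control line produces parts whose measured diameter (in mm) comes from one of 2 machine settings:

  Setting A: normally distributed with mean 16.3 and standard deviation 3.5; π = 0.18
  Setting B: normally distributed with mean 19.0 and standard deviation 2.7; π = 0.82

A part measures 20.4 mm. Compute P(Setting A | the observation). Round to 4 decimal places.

0.0889

Posterior ∝ prior × likelihood, so P(k | x) ∝ π_k f_k(x); normalise over all components.
Component likelihoods at x = 20.4 mm:
  L_A = 0.0573935
  L_B = 0.129171
Prior × likelihood for each component:
  π_A·L_A = 0.18 × 0.0573935 = 0.0103308
  π_B·L_B = 0.82 × 0.129171 = 0.10592
Marginal: 0.0103308 + 0.10592 = 0.116251
P(Setting A | the observation) ≈ 0.0889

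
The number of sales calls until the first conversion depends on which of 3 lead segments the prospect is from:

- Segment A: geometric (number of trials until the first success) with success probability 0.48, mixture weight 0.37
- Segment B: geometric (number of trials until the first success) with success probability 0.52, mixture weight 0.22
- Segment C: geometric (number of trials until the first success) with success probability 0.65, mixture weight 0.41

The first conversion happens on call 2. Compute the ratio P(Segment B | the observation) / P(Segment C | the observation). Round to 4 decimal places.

Only the two components matter; the odds are (w_i f_i(x)) / (w_j f_j(x)).
Geometric probabilities:
  L_A = 0.48·(1−0.48)^1 = 0.48·0.52 = 0.2496
  L_B = 0.52·(1−0.52)^1 = 0.52·0.48 = 0.2496
  L_C = 0.65·(1−0.65)^1 = 0.65·0.35 = 0.2275
0.054912 / 0.093275 ≈ 0.5887

0.5887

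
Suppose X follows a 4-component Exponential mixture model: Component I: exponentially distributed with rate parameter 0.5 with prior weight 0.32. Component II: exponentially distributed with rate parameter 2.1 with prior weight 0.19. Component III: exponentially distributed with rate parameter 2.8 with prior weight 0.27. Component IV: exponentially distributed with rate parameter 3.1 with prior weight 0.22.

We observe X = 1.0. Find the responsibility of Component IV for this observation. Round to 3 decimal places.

0.138

Posterior ∝ prior × likelihood, so P(k | x) ∝ P(Z=k) f_k(x); normalise over all components.
Exponential densities:
  f_I = 0.5·e^(−0.5·1.0) = 0.5·e^(−0.5000) = 0.303265
  f_II = 2.1·e^(−2.1·1.0) = 2.1·e^(−2.1000) = 0.257158
  f_III = 2.8·e^(−2.8·1.0) = 2.8·e^(−2.8000) = 0.170268
  f_IV = 3.1·e^(−3.1·1.0) = 3.1·e^(−3.1000) = 0.139653
Prior × likelihood for each component:
  P(Z=I)·f_I = 0.32 × 0.303265 = 0.0970449
  P(Z=II)·f_II = 0.19 × 0.257158 = 0.0488601
  P(Z=III)·f_III = 0.27 × 0.170268 = 0.0459724
  P(Z=IV)·f_IV = 0.22 × 0.139653 = 0.0307236
Marginal: 0.0970449 + 0.0488601 + 0.0459724 + 0.0307236 = 0.222601
Responsibility of Component IV: 0.0307236 / 0.222601 ≈ 0.138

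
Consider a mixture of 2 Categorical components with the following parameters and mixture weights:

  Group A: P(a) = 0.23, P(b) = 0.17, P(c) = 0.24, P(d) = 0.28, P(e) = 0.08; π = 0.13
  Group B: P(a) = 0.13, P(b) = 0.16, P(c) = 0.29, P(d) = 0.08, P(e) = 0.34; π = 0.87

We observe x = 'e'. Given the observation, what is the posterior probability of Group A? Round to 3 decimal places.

Apply Bayes' rule: the posterior for each component is proportional to its prior times its likelihood at x.
Evaluate each component's likelihood at the observed value:
  p_A = 0.08
  p_B = 0.34
Multiply by the mixture weights:
  w_A·p_A = 0.13 × 0.08 = 0.0104
  w_B·p_B = 0.87 × 0.34 = 0.2958
Marginal: 0.0104 + 0.2958 = 0.3062
So the posterior for Group A is 0.0104 / 0.3062 ≈ 0.034.

0.034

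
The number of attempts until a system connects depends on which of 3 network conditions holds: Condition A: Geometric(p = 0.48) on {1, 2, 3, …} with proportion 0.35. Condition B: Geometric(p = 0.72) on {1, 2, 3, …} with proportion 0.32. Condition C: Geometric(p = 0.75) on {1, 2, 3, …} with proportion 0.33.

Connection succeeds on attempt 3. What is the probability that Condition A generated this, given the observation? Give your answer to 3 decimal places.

0.575

The responsibility of component k is P(Z=k) f_k(x) divided by Σ_j P(Z=j) f_j(x).
Component likelihoods at x = 3:
  f_A = 0.48·(1−0.48)^2 = 0.48·0.2704 = 0.129792
  f_B = 0.72·(1−0.72)^2 = 0.72·0.0784 = 0.056448
  f_C = 0.75·(1−0.75)^2 = 0.75·0.0625 = 0.046875
Unnormalised posteriors:
  P(Z=A)·f_A = 0.35 × 0.129792 = 0.0454272
  P(Z=B)·f_B = 0.32 × 0.056448 = 0.0180634
  P(Z=C)·f_C = 0.33 × 0.046875 = 0.0154687
Marginal: 0.0454272 + 0.0180634 + 0.0154687 = 0.0789593
So the posterior for Condition A is 0.0454272 / 0.0789593 ≈ 0.575.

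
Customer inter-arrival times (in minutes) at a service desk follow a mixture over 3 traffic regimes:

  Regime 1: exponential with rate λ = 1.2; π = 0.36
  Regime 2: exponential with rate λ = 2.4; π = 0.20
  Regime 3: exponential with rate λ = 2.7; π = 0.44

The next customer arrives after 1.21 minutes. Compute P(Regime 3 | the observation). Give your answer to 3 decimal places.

0.262

The responsibility of component k is P(Z=k) f_k(x) divided by Σ_j P(Z=j) f_j(x).
Component likelihoods at x = 1.21 minutes:
  L_1 = 0.280922
  L_2 = 0.131529
  L_3 = 0.102926
Weight by the priors:
  P(Z=1)·L_1 = 0.36 × 0.280922 = 0.101132
  P(Z=2)·L_2 = 0.20 × 0.131529 = 0.0263057
  P(Z=3)·L_3 = 0.44 × 0.102926 = 0.0452873
Evidence: 0.101132 + 0.0263057 + 0.0452873 = 0.172725
Responsibility of Regime 3: 0.0452873 / 0.172725 ≈ 0.262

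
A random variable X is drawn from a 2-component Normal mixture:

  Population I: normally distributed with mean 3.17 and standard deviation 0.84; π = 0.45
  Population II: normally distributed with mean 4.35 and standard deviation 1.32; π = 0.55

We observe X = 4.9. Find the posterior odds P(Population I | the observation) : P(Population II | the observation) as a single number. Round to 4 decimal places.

Posterior odds = (π_i f_i(x)) / (π_j f_j(x)); the normalising sum cancels.
Component likelihoods at x = 4.9:
  L_I = (1/(0.84·√(2π)))·exp(−(4.9−3.17)²/(2·0.84²)) = 0.474931·exp(-2.12082) = 0.0569601
  L_II = (1/(1.32·√(2π)))·exp(−(4.9−4.35)²/(2·1.32²)) = 0.302229·exp(-0.08681) = 0.2771
Odds = (0.45/0.55) × (0.0569601/0.2771) = 0.818182 × 0.205558 ≈ 0.1682

0.1682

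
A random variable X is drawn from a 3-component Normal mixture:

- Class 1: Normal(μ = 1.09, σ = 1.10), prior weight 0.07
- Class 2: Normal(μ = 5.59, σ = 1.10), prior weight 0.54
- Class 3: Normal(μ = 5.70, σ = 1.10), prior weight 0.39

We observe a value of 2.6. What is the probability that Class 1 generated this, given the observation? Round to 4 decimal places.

Posterior ∝ prior × likelihood, so P(k | x) ∝ P(Z=k) f_k(x); normalise over all components.
Normal densities:
  p_1 = 0.141361
  p_2 = 0.00901825
  p_3 = 0.00683757
Multiply by the mixture weights:
  P(Z=1)·p_1 = 0.07 × 0.141361 = 0.00989527
  P(Z=2)·p_2 = 0.54 × 0.00901825 = 0.00486986
  P(Z=3)·p_3 = 0.39 × 0.00683757 = 0.00266665
Normaliser: 0.00989527 + 0.00486986 + 0.00266665 = 0.0174318
P(Class 1 | data) = 0.00989527 / 0.0174318 ≈ 0.5677

0.5677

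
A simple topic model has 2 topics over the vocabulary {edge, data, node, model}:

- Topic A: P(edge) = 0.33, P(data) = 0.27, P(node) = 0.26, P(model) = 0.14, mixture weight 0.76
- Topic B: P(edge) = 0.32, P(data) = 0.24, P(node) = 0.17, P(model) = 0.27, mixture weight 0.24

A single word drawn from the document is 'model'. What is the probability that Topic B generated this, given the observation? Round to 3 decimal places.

0.379

Apply Bayes' rule: the posterior for each component is proportional to its prior times its likelihood at x.
Component likelihoods at x = 'model':
  L_A = 0.14
  L_B = 0.27
Prior × likelihood for each component:
  w_A·L_A = 0.76 × 0.14 = 0.1064
  w_B·L_B = 0.24 × 0.27 = 0.0648
Sum: 0.1064 + 0.0648 = 0.1712
P(Topic B | 'model') ≈ 0.379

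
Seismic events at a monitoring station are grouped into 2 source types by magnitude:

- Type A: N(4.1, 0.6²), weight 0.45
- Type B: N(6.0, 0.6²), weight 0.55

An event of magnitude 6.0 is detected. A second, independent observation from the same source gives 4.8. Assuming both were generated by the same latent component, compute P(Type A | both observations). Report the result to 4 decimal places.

P(component k | x) = π_k·f_k(x) / marginal(x), where marginal(x) = Σ_j π_j·f_j(x).
Since both observations come from the same component, the likelihood for component k is f_k(x₁)·f_k(x₂).
  p_A = [0.00441829] × [0.336664] = 0.00148748
  p_B = [0.664904] × [0.0899849] = 0.0598313
Multiply by the mixture weights:
  π_A·p_A = 0.45 × 0.00148748 = 0.000669367
  π_B·p_B = 0.55 × 0.0598313 = 0.0329072
Normaliser: 0.000669367 + 0.0329072 = 0.0335766
So the posterior for Type A is 0.000669367 / 0.0335766 ≈ 0.0199.

0.0199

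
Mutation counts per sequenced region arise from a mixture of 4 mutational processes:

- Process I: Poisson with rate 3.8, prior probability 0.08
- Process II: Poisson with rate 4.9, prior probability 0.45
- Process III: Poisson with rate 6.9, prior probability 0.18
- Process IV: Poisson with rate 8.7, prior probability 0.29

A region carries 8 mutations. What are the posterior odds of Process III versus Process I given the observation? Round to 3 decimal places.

11.978

Only the two components matter; the odds are (w_i f_i(x)) / (w_j f_j(x)).
Evaluate each component's likelihood at the observed value:
  L_I = e^(−3.8)·3.8^8/8! = 0.0241229
  L_II = e^(−4.9)·4.9^8/8! = 0.0613769
  L_III = e^(−6.9)·6.9^8/8! = 0.128422
  L_IV = e^(−8.7)·8.7^8/8! = 0.135604
Odds = (0.18/0.08) × (0.128422/0.0241229) = 2.25 × 5.32367 ≈ 11.978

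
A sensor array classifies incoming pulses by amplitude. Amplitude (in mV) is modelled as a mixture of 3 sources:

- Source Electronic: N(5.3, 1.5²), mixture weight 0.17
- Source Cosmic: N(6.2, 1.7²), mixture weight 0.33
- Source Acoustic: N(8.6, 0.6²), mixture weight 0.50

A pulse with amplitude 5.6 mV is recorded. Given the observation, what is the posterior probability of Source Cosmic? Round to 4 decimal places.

0.6215

The responsibility of component k is π_k f_k(x) divided by Σ_j π_j f_j(x).
Component likelihoods at x = 5.6 mV:
  p_Electronic = 0.260695
  p_Cosmic = 0.220502
  p_Acoustic = 2.47787e-06
Weight by the priors:
  π_Electronic·p_Electronic = 0.17 × 0.260695 = 0.0443182
  π_Cosmic·p_Cosmic = 0.33 × 0.220502 = 0.0727655
  π_Acoustic·p_Acoustic = 0.50 × 2.47787e-06 = 1.23893e-06
Denominator: 0.0443182 + 0.0727655 + 1.23893e-06 = 0.117085
P(Source Cosmic | data) = 0.0727655 / 0.117085 ≈ 0.6215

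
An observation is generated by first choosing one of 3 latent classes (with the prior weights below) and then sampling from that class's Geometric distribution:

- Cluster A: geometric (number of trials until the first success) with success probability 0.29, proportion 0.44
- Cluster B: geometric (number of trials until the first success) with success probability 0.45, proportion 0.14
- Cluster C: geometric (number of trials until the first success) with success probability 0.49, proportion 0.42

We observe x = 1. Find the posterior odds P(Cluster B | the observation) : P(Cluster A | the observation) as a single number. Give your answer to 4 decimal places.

Only the two components matter; the odds are (π_i f_i(x)) / (π_j f_j(x)).
Evaluate each component's likelihood at the observed value:
  L_A = 0.29·(1−0.29)^0 = 0.29·1 = 0.29
  L_B = 0.45·(1−0.45)^0 = 0.45·1 = 0.45
  L_C = 0.49·(1−0.49)^0 = 0.49·1 = 0.49
0.063 / 0.1276 ≈ 0.4937

0.4937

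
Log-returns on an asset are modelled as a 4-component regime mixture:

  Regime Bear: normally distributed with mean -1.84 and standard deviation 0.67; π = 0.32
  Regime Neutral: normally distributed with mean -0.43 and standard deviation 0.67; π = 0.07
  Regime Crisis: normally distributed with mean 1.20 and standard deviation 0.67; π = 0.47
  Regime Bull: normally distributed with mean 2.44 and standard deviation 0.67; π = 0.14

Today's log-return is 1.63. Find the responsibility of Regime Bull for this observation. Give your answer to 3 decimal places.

The responsibility of component k is π_k f_k(x) divided by Σ_j π_j f_j(x).
Evaluate each component's likelihood at the observed value:
  p_Bear = (1/(0.67·√(2π)))·exp(−(1.63−-1.84)²/(2·0.67²)) = 0.595436·exp(-13.41156) = 8.91801e-07
  p_Neutral = (1/(0.67·√(2π)))·exp(−(1.63−-0.43)²/(2·0.67²)) = 0.595436·exp(-4.72667) = 0.00527316
  p_Crisis = (1/(0.67·√(2π)))·exp(−(1.63−1.20)²/(2·0.67²)) = 0.595436·exp(-0.20595) = 0.484611
  p_Bull = (1/(0.67·√(2π)))·exp(−(1.63−2.44)²/(2·0.67²)) = 0.595436·exp(-0.73079) = 0.286721
Prior × likelihood for each component:
  π_Bear·p_Bear = 0.32 × 8.91801e-07 = 2.85376e-07
  π_Neutral·p_Neutral = 0.07 × 0.00527316 = 0.000369121
  π_Crisis·p_Crisis = 0.47 × 0.484611 = 0.227767
  π_Bull·p_Bull = 0.14 × 0.286721 = 0.0401409
Normaliser: 2.85376e-07 + 0.000369121 + 0.227767 + 0.0401409 = 0.268277
P(Regime Bull | x) = 0.0401409 / 0.268277 ≈ 0.150

0.150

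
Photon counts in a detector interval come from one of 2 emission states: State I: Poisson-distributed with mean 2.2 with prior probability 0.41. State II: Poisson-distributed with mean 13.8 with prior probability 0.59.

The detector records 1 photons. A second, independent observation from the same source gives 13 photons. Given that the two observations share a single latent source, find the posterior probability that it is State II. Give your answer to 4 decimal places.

0.9464

P(component k | x) = π_k·f_k(x) / marginal(x), where marginal(x) = Σ_j π_j·f_j(x).
Since both observations come from the same component, the likelihood for component k is f_k(x₁)·f_k(x₂).
  p_I = [e^(−2.2)·2.2^1/1! = 0.243767] × [5.0323e-07] = 1.22671e-07
  p_II = [e^(−13.8)·13.8^1/1! = 1.40157e-05] × [0.10737] = 1.50487e-06
Multiply by the mixture weights:
  π_I·p_I = 0.41 × 1.22671e-07 = 5.02951e-08
  π_II·p_II = 0.59 × 1.50487e-06 = 8.87874e-07
Normaliser: 5.02951e-08 + 8.87874e-07 = 9.38169e-07
P(State II | data) = 8.87874e-07 / 9.38169e-07 ≈ 0.9464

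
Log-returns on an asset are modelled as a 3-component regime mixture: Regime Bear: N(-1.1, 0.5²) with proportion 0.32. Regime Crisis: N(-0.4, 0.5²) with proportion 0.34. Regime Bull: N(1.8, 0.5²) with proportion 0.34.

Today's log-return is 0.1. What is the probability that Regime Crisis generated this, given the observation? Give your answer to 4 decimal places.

P(component k | x) = P(Z=k)·f_k(x) / marginal(x), where marginal(x) = Σ_j P(Z=j)·f_j(x).
Evaluate each component's likelihood at the observed value:
  L_Bear = 0.0447891
  L_Crisis = 0.483941
  L_Bull = 0.00246444
Weight by the priors:
  P(Z=Bear)·L_Bear = 0.32 × 0.0447891 = 0.0143325
  P(Z=Crisis)·L_Crisis = 0.34 × 0.483941 = 0.16454
  P(Z=Bull)·L_Bull = 0.34 × 0.00246444 = 0.000837909
Normaliser: 0.0143325 + 0.16454 + 0.000837909 = 0.179711
Responsibility of Regime Crisis: 0.16454 / 0.179711 ≈ 0.9156

0.9156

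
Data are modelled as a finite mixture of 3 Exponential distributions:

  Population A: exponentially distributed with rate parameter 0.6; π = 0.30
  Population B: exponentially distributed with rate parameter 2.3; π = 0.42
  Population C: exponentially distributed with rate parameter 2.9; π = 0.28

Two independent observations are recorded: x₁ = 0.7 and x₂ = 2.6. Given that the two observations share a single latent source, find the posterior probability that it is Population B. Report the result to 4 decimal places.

By Bayes' theorem, P(k | x) = w_k f_k(x) / Σ_j w_j f_j(x).
Since both observations come from the same component, the likelihood for component k is f_k(x₁)·f_k(x₂).
  p_A = [0.394228] × [0.126082] = 0.0497049
  p_B = [0.459742] × [0.0058163] = 0.00267399
  p_C = [0.380873] × [0.00154105] = 0.000586946
Multiply by the mixture weights:
  w_A·p_A = 0.30 × 0.0497049 = 0.0149115
  w_B·p_B = 0.42 × 0.00267399 = 0.00112308
  w_C·p_C = 0.28 × 0.000586946 = 0.000164345
Denominator: 0.0149115 + 0.00112308 + 0.000164345 = 0.0161989
P(Population B | x) ≈ 0.0693

0.0693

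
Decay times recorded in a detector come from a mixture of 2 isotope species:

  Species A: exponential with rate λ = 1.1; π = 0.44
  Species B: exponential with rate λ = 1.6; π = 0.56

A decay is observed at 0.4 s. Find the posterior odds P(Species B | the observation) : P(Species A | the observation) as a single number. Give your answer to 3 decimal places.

1.516

The posterior odds equal the prior odds times the likelihood ratio: (π_i/π_j)·(f_i(x)/f_j(x)).
Evaluate each component's likelihood at the observed value:
  p_A = 1.1·e^(−1.1·0.4) = 1.1·e^(−0.4400) = 0.70844
  p_B = 1.6·e^(−1.6·0.4) = 1.6·e^(−0.6400) = 0.843668
0.472454 / 0.311714 ≈ 1.516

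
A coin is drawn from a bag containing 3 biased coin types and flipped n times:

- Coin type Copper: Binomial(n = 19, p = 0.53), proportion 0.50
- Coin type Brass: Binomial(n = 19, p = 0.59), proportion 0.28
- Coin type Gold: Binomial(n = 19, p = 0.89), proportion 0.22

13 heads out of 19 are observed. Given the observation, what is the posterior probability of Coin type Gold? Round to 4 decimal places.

0.0297

Posterior ∝ prior × likelihood, so P(k | x) ∝ π_k f_k(x); normalise over all components.
Binomial probabilities:
  p_Copper = C(19,13)·0.53^13·0.47^6 = 27132·0.000260367·0.0107792 = 0.0761474
  p_Brass = C(19,13)·0.59^13·0.41^6 = 27132·0.00104973·0.0047501 = 0.135289
  p_Gold = C(19,13)·0.89^13·0.11^6 = 27132·0.219821·1.77156e-06 = 0.0105659
Unnormalised posteriors:
  π_Copper·p_Copper = 0.50 × 0.0761474 = 0.0380737
  π_Brass·p_Brass = 0.28 × 0.135289 = 0.0378808
  π_Gold·p_Gold = 0.22 × 0.0105659 = 0.00232451
Evidence: 0.0380737 + 0.0378808 + 0.00232451 = 0.078279
So the posterior for Coin type Gold is 0.00232451 / 0.078279 ≈ 0.0297.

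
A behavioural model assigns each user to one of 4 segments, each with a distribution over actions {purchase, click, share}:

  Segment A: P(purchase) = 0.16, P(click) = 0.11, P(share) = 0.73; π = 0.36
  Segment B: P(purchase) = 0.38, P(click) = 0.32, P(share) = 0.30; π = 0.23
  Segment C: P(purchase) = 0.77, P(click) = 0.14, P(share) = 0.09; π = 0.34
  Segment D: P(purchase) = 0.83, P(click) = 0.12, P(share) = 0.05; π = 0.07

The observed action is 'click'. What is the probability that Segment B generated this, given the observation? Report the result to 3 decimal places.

0.435

Apply Bayes' rule: the posterior for each component is proportional to its prior times its likelihood at x.
Component likelihoods at x = 'click':
  f_A = 0.11
  f_B = 0.32
  f_C = 0.14
  f_D = 0.12
Unnormalised posteriors:
  P(Z=A)·f_A = 0.36 × 0.11 = 0.0396
  P(Z=B)·f_B = 0.23 × 0.32 = 0.0736
  P(Z=C)·f_C = 0.34 × 0.14 = 0.0476
  P(Z=D)·f_D = 0.07 × 0.12 = 0.0084
Evidence: 0.0396 + 0.0736 + 0.0476 + 0.0084 = 0.1692
P(Segment B | 'click') ≈ 0.435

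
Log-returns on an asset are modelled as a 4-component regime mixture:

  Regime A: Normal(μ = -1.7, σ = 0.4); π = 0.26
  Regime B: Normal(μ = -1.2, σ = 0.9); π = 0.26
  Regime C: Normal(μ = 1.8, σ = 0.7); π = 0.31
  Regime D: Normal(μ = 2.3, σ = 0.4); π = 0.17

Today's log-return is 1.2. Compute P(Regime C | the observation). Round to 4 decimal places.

0.9447

Posterior ∝ prior × likelihood, so P(k | x) ∝ P(Z=k) f_k(x); normalise over all components.
Normal densities:
  f_A = 3.84634e-12
  f_B = 0.0126622
  f_C = 0.394707
  f_D = 0.0227339
Unnormalised posteriors:
  P(Z=A)·f_A = 0.26 × 3.84634e-12 = 1.00005e-12
  P(Z=B)·f_B = 0.26 × 0.0126622 = 0.00329217
  P(Z=C)·f_C = 0.31 × 0.394707 = 0.122359
  P(Z=D)·f_D = 0.17 × 0.0227339 = 0.00386476
Normaliser: 1.00005e-12 + 0.00329217 + 0.122359 + 0.00386476 = 0.129516
P(Regime C | data) ≈ 0.9447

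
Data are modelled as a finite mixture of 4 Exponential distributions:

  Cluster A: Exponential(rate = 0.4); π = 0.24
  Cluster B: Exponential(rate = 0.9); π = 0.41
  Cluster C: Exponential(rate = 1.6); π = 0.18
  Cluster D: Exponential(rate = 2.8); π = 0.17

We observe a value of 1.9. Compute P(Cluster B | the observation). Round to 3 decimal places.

0.522

Posterior ∝ prior × likelihood, so P(k | x) ∝ π_k f_k(x); normalise over all components.
Component likelihoods at x = 1.9:
  L_A = 0.187067
  L_B = 0.162779
  L_C = 0.0765358
  L_D = 0.0136997
Multiply by the mixture weights:
  π_A·L_A = 0.24 × 0.187067 = 0.044896
  π_B·L_B = 0.41 × 0.162779 = 0.0667395
  π_C·L_C = 0.18 × 0.0765358 = 0.0137764
  π_D·L_D = 0.17 × 0.0136997 = 0.00232895
Normaliser: 0.044896 + 0.0667395 + 0.0137764 + 0.00232895 = 0.127741
P(Cluster B | x) = 0.0667395 / 0.127741 ≈ 0.522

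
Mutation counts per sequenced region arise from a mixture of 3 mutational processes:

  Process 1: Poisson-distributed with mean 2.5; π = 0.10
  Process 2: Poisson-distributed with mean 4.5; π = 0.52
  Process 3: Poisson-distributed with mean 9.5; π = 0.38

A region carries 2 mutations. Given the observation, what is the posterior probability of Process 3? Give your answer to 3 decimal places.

Posterior ∝ prior × likelihood, so P(k | x) ∝ π_k f_k(x); normalise over all components.
Evaluate each component's likelihood at the observed value:
  L_1 = 0.256516
  L_2 = 0.112479
  L_3 = 0.00337769
Prior × likelihood for each component:
  π_1·L_1 = 0.10 × 0.256516 = 0.0256516
  π_2·L_2 = 0.52 × 0.112479 = 0.0584889
  π_3·L_3 = 0.38 × 0.00337769 = 0.00128352
Denominator: 0.0256516 + 0.0584889 + 0.00128352 = 0.085424
P(Process 3 | the observation) = 0.00128352 / 0.085424 ≈ 0.015

0.015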